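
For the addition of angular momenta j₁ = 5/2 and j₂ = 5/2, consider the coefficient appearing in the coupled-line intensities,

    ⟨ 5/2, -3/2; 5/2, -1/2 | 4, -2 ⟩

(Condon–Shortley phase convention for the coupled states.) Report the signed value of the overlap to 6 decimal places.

triangle: 1!×4!×4!/10! = 576/3628800
(j±m)!: 1!×4!×2!×3!×2!×6! = 414720
prefactor² = (2J+1)×Δ×N² = 20736/35
  k=0: +1/(0!×1!×4!×2!×0!×2!) = 1/96
  k=1: −1/(1!×0!×3!×1!×1!×3!) = -1/36
Σ = -5/288  ⇒  CG² = 20736/35×(-5/288)² = 5/28
CG = −√(5/28) = -0.422577

−√(5/28) = -0.422577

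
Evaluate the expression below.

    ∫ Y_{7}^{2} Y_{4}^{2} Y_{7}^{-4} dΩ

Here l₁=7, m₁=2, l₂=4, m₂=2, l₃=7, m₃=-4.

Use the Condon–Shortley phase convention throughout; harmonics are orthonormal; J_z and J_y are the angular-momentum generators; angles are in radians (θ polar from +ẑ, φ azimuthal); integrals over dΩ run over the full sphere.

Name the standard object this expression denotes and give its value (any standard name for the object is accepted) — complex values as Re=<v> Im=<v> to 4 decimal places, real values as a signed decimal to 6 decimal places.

This is a Gaunt coefficient — the integral of a triple product of spherical harmonics over the sphere.
Rules hold: Σm=0, L=18 even, 3≤7≤11.
N = 15·9·15 = 2025
Δ = 4!·10!·4!/19! = 1/58198140
Racah Σ t=0..4: t=0:+1/17418240 t=1:−1/622080 t=2:+1/230400 t=3:−1/622080 t=4:+1/17418240 = 1/806400
⇒ 3j(7 4 7; 0 0 0)² = 2268/230945, sgn -1
Racah Σ t=2..4: t=2:+1/2903040 t=3:−1/2903040 t=4:+1/34836480 = 1/34836480
⇒ 3j(7 4 7; 2 2 -4)² = 25/117572, sgn -1
4πI² = N·(3j₀)²·(3jₘ)² = 820125/193947611
I = +1·√(0.00422859/4π) = 0.01834395

Gaunt coefficient, +0.018344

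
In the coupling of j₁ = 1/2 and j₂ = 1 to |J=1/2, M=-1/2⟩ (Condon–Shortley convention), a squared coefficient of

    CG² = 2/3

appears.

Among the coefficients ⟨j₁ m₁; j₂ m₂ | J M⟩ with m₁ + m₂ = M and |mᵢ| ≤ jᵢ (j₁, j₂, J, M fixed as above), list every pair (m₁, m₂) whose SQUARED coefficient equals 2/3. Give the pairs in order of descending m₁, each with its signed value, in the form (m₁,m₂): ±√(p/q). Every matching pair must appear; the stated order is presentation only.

Admissible pairs with m₁+m₂ = M = -1/2: (-1/2,0), (1/2,-1)
  (m₁,m₂)=(1/2,-1): CG² = 2/3, CG = +√(2/3)   ← matches the target
  (m₁,m₂)=(-1/2,0): CG² = 1/3, CG = −√(1/3)
Pairs with CG² = 2/3: (1/2,-1): +√(2/3)

(1/2,-1): +√(2/3)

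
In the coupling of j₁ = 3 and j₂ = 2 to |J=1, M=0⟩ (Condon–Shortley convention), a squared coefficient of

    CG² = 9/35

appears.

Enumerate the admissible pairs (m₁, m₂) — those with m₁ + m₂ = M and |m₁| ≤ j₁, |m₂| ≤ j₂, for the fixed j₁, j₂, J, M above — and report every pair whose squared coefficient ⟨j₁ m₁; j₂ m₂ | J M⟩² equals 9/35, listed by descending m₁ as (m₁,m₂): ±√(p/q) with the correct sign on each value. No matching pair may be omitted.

(0,0): +√(9/35)

Admissible pairs with m₁+m₂ = M = 0: (-2,2), (-1,1), (0,0), (1,-1), (2,-2)
  (m₁,m₂)=(2,-2): CG² = 1/7, CG = +√(1/7)
  (m₁,m₂)=(1,-1): CG² = 8/35, CG = −√(8/35)
  (m₁,m₂)=(0,0): CG² = 9/35, CG = +√(9/35)   ← matches the target
  (m₁,m₂)=(-1,1): CG² = 8/35, CG = −√(8/35)
  (m₁,m₂)=(-2,2): CG² = 1/7, CG = +√(1/7)
Pairs with CG² = 9/35: (0,0): +√(9/35)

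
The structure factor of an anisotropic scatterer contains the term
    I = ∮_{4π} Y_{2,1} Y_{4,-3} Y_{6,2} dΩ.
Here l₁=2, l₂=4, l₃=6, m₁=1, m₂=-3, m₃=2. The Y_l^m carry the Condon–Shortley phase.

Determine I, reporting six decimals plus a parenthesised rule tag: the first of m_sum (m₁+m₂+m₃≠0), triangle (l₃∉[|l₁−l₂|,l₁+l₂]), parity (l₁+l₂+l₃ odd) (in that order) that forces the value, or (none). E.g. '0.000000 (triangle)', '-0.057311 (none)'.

0.089969 (none)

m-sum 0 ✓  L=12 even ✓  2≤6≤6 ✓
Π(2lᵢ+1) = 5×9×13 = 585
triangle coeff Δ(2,4,6) = 1/6435
Σ_t [0,0]: t=0:+1/2304 = 1/2304
(3j)²=5/143 [(2 4 6; 0 0 0)], sign=+1
Σ_t [0,0]: t=0:+1/30240 = 1/30240
(3j)²=32/6435 [(2 4 6; 1 -3 2)], sign=+1
⇒ 4πI² = 160/1573
I = (+1)√(160/1573/(4π)) = 0.08996855
No selection rule forces the value: the integral is nonzero (none).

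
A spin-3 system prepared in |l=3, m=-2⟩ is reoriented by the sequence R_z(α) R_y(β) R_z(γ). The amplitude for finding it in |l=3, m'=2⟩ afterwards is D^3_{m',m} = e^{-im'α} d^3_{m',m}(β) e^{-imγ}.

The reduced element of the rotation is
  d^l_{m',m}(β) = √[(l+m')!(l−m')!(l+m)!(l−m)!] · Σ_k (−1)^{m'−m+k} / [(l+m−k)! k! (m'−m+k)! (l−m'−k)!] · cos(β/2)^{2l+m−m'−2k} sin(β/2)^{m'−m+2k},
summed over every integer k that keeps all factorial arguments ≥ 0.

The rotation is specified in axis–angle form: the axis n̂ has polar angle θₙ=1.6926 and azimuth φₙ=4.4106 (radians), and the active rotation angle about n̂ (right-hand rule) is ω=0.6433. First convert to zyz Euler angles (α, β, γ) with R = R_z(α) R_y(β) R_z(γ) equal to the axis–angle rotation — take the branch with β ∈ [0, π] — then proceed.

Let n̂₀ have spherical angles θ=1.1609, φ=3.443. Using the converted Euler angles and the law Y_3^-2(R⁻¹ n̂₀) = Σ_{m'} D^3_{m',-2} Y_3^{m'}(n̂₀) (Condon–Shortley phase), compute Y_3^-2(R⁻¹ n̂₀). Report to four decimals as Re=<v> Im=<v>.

Axis–angle → zyz. n̂ = (sinθₙcosφₙ, sinθₙsinφₙ, cosθₙ) = (-0.295027, -0.947732, -0.121503), ω = 0.6433.
R = I cosω + sinω [n̂]ₓ + (1−cosω) n̂n̂ᵀ gives
  R = [+0.817518, +0.128770, -0.561322; -0.016995, +0.979652, +0.199985; +0.575652, -0.153952, +0.803071]
β = atan2(√(R₁₃²+R₂₃²), R₃₃) = 0.638364; α = atan2(R₂₃, R₁₃) mod 2π = 2.799338; γ = atan2(R₃₂, −R₃₁) mod 2π = 3.402916
Need the full column D^3_{m',-2} for m'=−3..3 at α=2.7993, β=0.6384, γ=3.4029.
cos(β/2)=0.949492, sin(β/2)=0.313790
d^3_{-3,-2}: single k=1 term ⇒ +0.593161;  D = -0.519373+0.286516i
d^3_{-2,-2}: k∈[0..1] ⇒ +0.732738 -0.400142 = +0.332596;  D = +0.328248-0.053599i
d^3_{-1,-2}: k∈[0..1] ⇒ -0.765767 +0.167272 = -0.598495;  D = +0.588784+0.107380i
d^3_{0,-2}: k∈[0..1] ⇒ +0.438334 -0.047874 = +0.390460;  D = +0.338334+0.194908i
d^3_{1,-2}: k∈[0..1] ⇒ -0.167272 +0.009135 = -0.158137;  D = +0.102586+0.120347i
d^3_{2,-2}: k∈[0..1] ⇒ +0.043703 -0.000955 = +0.042748;  D = +0.015205+0.039953i
d^3_{3,-2}: single k=0 term ⇒ -0.007076;  D = +0.000151+0.007074i
Y_3^{m'}(θ=1.1609,φ=3.443) and Σ D·Y over m':
  (-0.5194+0.2865i)·(-0.1990+0.2530i)  (+0.3282-0.0536i)·(+0.2822-0.1942i)  (+0.5888+0.1074i)·(+0.0583-0.0181i)  (+0.3383+0.1949i)·(-0.3281+0.0000i)  (+0.1026+0.1203i)·(-0.0583-0.0181i)  (+0.0152+0.0400i)·(+0.2822+0.1942i)  (+0.0002+0.0071i)·(+0.1990+0.2530i)
Y_3^-2(R⁻¹ n̂) = +0.029351-0.328854i

Re=0.0294 Im=-0.3289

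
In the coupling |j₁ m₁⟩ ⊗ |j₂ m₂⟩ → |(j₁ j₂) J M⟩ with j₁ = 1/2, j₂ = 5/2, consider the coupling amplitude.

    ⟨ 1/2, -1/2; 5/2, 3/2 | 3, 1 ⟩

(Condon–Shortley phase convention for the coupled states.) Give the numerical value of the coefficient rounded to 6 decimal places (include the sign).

+0.577350

j₁+j₂−J=0  J+j₁−j₂=1  J−j₁+j₂=5  j₁+j₂+J+1=7
(j₁±m₁, j₂±m₂, J±M) = (0,1,4,1,4,2)
P² = 192
sum k=0..0:
  [0] +1/24 = 1/24
S = 1/24
C² = P²·S² = 1/3 ; C = +0.577350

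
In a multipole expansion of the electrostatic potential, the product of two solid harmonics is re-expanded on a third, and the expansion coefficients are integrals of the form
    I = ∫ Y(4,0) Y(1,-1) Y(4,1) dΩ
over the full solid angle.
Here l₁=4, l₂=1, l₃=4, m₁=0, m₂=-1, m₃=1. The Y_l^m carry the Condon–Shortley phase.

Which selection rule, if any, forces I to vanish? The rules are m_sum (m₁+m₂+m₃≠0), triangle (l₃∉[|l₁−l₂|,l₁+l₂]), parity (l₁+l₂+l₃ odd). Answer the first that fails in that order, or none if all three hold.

parity

azimuthal sum: 0 − 1 + 1 = 0  ✓
3 ≤ 4 ≤ 5 (triangle on l)  ✓
L = 4 + 1 + 4 = 9 (odd)  ✗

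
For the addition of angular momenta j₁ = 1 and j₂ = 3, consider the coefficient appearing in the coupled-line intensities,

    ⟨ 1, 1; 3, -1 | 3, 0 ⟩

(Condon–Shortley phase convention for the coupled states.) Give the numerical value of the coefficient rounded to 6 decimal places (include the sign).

+√(1/2) ≈ +0.707107

j₁+j₂−J=1  J+j₁−j₂=1  J−j₁+j₂=5  j₁+j₂+J+1=8
(j₁±m₁, j₂±m₂, J±M) = (2,0,2,4,3,3)
P² = 72
sum k=0..0:
  [0] +1/12 = 1/12
S = 1/12
C² = P²·S² = 1/2 ; C = +0.707107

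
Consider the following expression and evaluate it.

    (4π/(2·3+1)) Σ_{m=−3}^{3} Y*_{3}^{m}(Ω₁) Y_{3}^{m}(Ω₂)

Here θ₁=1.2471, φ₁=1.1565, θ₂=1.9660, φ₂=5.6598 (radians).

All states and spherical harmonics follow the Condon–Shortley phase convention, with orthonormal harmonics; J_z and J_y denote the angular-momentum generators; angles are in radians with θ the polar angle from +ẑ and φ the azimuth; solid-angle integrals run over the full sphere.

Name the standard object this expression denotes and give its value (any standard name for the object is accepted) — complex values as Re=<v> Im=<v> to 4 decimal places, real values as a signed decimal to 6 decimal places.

Legendre polynomial (addition theorem), +0.385826

This sum is the spherical-harmonic addition theorem: it equals the Legendre polynomial P_l(cos γ) of the angle γ between the two directions.
Expand P_3 via completeness: Σ_{m} conj(Y_{3,m}) at Ω₁ times Y_{3,m} at Ω₂ —
  [-3]  conj(Y_{3,-3})(Ω₁) = -0.33659 - 0.11451j ; Y_{3,-3}(Ω₂) = -0.09673 + 0.31340j ; Δ = 0.06844 - 0.09441j
  [-2]  conj(Y_{3,-2})(Ω₁) = -0.19749 + 0.21533j ; Y_{3,-2}(Ω₂) = -0.10670 - 0.31770j ; Δ = 0.08948 + 0.03977j
  [-1]  conj(Y_{3,-1})(Ω₁) = -0.06095 - 0.13860j ; Y_{3,-1}(Ω₂) = -0.06269 - 0.04508j ; Δ = -0.00243 + 0.01144j
  [+0]  conj(Y_{3,0})(Ω₁) = -0.29605 + 0.00000j ; Y_{3,0}(Ω₂) = 0.32454 + 0.00000j ; Δ = -0.09608 + 0.00000j
  [+1]  conj(Y_{3,1})(Ω₁) = 0.06095 - 0.13860j ; Y_{3,1}(Ω₂) = 0.06269 - 0.04508j ; Δ = -0.00243 - 0.01144j
  [+2]  conj(Y_{3,2})(Ω₁) = -0.19749 - 0.21533j ; Y_{3,2}(Ω₂) = -0.10670 + 0.31770j ; Δ = 0.08948 - 0.03977j
  [+3]  conj(Y_{3,3})(Ω₁) = 0.33659 - 0.11451j ; Y_{3,3}(Ω₂) = 0.09673 + 0.31340j ; Δ = 0.06844 + 0.09441j
Accumulated sum 0.21492 + 0.00000j; after 4π/(2l+1) scaling, 0.38583 + 0.00000j ⇒ P_3 = 0.385826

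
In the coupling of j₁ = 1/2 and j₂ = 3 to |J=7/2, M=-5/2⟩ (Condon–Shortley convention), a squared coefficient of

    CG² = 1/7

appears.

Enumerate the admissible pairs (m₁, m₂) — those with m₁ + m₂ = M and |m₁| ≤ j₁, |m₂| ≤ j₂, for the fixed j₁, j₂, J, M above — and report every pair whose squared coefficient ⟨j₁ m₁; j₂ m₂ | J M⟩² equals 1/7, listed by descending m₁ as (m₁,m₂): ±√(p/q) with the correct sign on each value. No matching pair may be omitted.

(1/2,-3): +√(1/7)

Admissible pairs with m₁+m₂ = M = -5/2: (-1/2,-2), (1/2,-3)
  (m₁,m₂)=(1/2,-3): CG² = 1/7, CG = +√(1/7)   ← matches the target
  (m₁,m₂)=(-1/2,-2): CG² = 6/7, CG = +√(6/7)
Pairs with CG² = 1/7: (1/2,-3): +√(1/7)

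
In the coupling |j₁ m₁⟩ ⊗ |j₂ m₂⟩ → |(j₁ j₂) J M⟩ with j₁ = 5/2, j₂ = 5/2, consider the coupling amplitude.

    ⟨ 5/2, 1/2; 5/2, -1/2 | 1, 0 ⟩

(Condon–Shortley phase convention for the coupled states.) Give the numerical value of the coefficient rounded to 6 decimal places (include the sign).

j₁+j₂−J=4  J+j₁−j₂=1  J−j₁+j₂=1  j₁+j₂+J+1=7
(j₁±m₁, j₂±m₂, J±M) = (3,2,2,3,1,1)
P² = 72/35
sum k=1..2:
  [1] −1/6 = -1/6
  [2] +1/4 = 1/4
S = 1/12
C² = P²·S² = 1/70 ; C = +0.119523

+√(1/70) = +0.119523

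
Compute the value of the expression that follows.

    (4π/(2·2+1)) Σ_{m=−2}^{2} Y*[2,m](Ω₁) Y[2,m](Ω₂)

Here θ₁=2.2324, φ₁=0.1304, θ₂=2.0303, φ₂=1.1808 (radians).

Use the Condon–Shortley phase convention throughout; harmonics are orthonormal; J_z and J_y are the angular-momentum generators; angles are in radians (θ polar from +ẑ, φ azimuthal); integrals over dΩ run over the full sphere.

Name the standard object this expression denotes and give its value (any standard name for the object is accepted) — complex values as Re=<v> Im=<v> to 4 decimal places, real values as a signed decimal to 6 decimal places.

This sum is the spherical-harmonic addition theorem: it equals the Legendre polynomial P_l(cos γ) of the angle γ between the two directions.
Summing Y*_{l m}(θ₁,φ₁)·Y_{l m}(θ₂,φ₂) over m ∈ [−2, 2]; prefactor 4π/(2·2+1) = 2.513274:
  m=-2: (0.232337, 0.062006) × (-0.220595, -0.218223) = (-0.037721, -0.064379)  (running Σ = (-0.037721, -0.064379))
  m=-1: (-0.371316, -0.048696) × (-0.116750, 0.284029) = (0.057182, -0.099779)  (running Σ = (0.019461, -0.164159))
  m=0: (0.041758, -0.000000) × (-0.129284, 0.000000) = (-0.005399, 0.000000)  (running Σ = (0.014062, -0.164159))
  m=1: (0.371316, -0.048696) × (0.116750, 0.284029) = (0.057182, 0.099779)  (running Σ = (0.071245, -0.064379))
  m=2: (0.232337, -0.062006) × (-0.220595, 0.218223) = (-0.037721, 0.064379)  (running Σ = (0.033523, 0.000000))
Total Σ_m = (0.033523, 0.000000). Multiply by 2.513274: (0.084253, 0.000000). P_2(cos γ) = 0.084253

Legendre polynomial (addition theorem), +0.084253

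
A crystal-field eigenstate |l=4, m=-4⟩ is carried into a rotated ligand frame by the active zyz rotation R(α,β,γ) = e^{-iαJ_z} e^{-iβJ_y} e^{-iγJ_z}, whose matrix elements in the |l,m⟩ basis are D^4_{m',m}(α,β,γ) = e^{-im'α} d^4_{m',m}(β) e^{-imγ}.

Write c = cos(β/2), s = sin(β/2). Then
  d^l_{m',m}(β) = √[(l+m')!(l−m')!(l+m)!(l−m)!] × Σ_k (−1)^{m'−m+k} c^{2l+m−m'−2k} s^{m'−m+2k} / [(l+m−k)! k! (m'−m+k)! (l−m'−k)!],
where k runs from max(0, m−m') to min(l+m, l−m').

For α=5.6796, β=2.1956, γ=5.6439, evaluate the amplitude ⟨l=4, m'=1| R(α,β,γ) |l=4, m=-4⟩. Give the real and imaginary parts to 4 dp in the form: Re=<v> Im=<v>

Split into d^4_{1,-4}(β=2.1956) × two z-phases.
With c≡cos(β/2)=0.455556 and s≡sin(β/2)=0.890207, N=[120·6·1·40320]^{1/2}=5387.986637
k: max(0,(-4)−(1))=0 … min(4+(-4),4−(1))=0
  k=0: (−1)^5·5387.9866/(720)·0.4556^3·0.8902^5 = -0.395525
d^4_{1,-4}(2.1956) = -0.395525
Phases: e^{-i·(1)·5.6796}=+0.823306+0.567598i, e^{-i·(-4)·5.6439}=-0.834015-0.551742i ⇒ D=+0.147721+0.366904i

Re=0.1477 Im=0.3669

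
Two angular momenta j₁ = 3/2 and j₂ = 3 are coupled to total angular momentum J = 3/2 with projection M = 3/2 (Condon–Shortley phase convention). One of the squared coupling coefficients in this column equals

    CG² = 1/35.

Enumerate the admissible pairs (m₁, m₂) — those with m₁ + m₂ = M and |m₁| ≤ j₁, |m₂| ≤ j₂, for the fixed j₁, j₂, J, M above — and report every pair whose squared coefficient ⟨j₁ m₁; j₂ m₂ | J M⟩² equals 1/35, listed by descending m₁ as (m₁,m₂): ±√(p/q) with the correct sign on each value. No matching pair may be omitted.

Admissible pairs with m₁+m₂ = M = 3/2: (-3/2,3), (-1/2,2), (1/2,1), (3/2,0)
  (m₁,m₂)=(3/2,0): CG² = 1/35, CG = +√(1/35)   ← matches the target
  (m₁,m₂)=(1/2,1): CG² = 4/35, CG = −√(4/35)
  (m₁,m₂)=(-1/2,2): CG² = 2/7, CG = +√(2/7)
  (m₁,m₂)=(-3/2,3): CG² = 4/7, CG = −√(4/7)
Pairs with CG² = 1/35: (3/2,0): +√(1/35)

(3/2,0): +√(1/35)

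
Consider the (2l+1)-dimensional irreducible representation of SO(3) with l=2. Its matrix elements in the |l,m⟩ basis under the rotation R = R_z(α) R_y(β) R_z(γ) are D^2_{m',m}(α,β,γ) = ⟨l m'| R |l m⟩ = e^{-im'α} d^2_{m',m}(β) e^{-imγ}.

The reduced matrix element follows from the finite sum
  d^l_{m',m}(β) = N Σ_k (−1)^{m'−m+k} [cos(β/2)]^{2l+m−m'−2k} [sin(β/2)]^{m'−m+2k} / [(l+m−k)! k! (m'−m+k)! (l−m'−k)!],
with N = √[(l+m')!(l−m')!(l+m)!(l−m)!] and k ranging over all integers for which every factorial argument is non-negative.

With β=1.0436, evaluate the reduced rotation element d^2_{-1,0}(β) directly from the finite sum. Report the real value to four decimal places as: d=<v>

d^2_{-1,0}(β=1.0436) via the finite sum:
c=cos(1.043600/2)=0.866923, s=sin(1.043600/2)=0.498441; N=√[1·6·2·2]=4.898979
The bounds max(0,m−m')=1 and min(l+m,l−m')=2 give 2 terms
  k=1: (−1)^0·4.8990/(2)·0.8669^3·0.4984^1 = +0.795485
  k=2: (−1)^1·4.8990/(2)·0.8669^1·0.4984^3 = -0.262965
d^2_{-1,0}(1.0436) = +0.795485 -0.262965 = +0.532519

d=0.5325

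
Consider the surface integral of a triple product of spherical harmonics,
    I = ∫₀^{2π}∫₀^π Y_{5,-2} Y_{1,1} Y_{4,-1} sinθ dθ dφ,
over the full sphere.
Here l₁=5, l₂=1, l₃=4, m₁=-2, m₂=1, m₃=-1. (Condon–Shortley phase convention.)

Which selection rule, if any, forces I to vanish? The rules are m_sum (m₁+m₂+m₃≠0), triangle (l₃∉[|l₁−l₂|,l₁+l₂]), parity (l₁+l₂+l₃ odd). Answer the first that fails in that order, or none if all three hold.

m_sum

m₁+m₂+m₃ = -2 + 1 − 1 = -2  ✗
triangle: |5−1|=4 ≤ l₃=4 ≤ 5+1=6
parity: l₁+l₂+l₃ = 10 is even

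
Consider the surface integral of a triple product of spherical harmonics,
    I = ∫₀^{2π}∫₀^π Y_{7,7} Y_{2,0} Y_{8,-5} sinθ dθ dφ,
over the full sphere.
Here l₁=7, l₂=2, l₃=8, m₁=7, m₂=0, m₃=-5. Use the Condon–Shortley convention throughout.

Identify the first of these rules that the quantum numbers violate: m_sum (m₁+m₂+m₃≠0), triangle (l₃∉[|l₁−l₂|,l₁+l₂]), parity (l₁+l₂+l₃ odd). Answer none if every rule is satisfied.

Σmᵢ = 2  ✗
l₃∈[|l₁−l₂|,l₁+l₂]=[5,9], have l₃=8
Σlᵢ = 17 ⇒ odd

m_sum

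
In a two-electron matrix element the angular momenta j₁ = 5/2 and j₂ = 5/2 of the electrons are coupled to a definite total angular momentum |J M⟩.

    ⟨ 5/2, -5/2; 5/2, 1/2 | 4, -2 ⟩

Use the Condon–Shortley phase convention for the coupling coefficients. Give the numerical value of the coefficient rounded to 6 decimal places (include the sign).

√[9·1!4!4!/10! · 0!5!3!2!2!6!] = √(20736/7)
  +(−1)^1/∏(1,0,4,2,0,2)! = -1/96  (running -1/96)
⟨..|..⟩ = √(20736/7)·(-1/96) = -0.566947

−√(9/28) = -0.566947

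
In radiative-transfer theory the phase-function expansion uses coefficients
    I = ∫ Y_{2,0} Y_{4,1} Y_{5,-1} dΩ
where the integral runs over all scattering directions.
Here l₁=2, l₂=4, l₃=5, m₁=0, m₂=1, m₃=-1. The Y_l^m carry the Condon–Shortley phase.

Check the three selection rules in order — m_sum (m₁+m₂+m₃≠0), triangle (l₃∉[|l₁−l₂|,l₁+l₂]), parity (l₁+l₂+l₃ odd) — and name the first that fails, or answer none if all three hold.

Σmᵢ = 0  ✓
l₃∈[|l₁−l₂|,l₁+l₂]=[2,6], have l₃=5  ✓
Σlᵢ = 11 ⇒ odd  ✗

parity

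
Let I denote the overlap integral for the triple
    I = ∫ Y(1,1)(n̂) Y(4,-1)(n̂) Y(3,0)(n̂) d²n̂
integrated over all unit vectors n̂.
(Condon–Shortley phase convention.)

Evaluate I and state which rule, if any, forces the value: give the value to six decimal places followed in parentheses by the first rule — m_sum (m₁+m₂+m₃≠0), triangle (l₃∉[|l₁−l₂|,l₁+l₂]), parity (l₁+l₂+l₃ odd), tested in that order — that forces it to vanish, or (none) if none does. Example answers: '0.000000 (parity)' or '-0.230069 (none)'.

-0.194664 (none)

Rules hold: Σm=0, L=8 even, 3≤3≤5.
N = 3·9·7 = 189
Δ = 2!·0!·6!/9! = 1/252
Racah Σ t=1..1: t=1:−1/36 = -1/36
⇒ 3j(1 4 3; 0 0 0)² = 4/63, sgn +1
Racah Σ t=0..0: t=0:+1/72 = 1/72
⇒ 3j(1 4 3; 1 -1 0)² = 5/126, sgn -1
4πI² = N·(3j₀)²·(3jₘ)² = 10/21
I = -1·√(0.47619/4π) = -0.19466390
No selection rule forces the value: the integral is nonzero (none).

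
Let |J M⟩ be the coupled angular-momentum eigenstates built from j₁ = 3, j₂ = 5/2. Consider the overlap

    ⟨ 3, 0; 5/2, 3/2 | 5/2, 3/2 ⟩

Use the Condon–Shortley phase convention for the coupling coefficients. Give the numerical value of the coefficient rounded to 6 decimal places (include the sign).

j₁+j₂−J=3  J+j₁−j₂=3  J−j₁+j₂=2  j₁+j₂+J+1=9
(j₁±m₁, j₂±m₂, J±M) = (3,3,4,1,4,1)
P² = 864/35
sum k=2..3:
  [2] +1/8 = 1/8
  [3] −1/36 = -1/36
S = 7/72
C² = P²·S² = 7/30 ; C = +0.483046

+√(7/30) ≈ +0.483046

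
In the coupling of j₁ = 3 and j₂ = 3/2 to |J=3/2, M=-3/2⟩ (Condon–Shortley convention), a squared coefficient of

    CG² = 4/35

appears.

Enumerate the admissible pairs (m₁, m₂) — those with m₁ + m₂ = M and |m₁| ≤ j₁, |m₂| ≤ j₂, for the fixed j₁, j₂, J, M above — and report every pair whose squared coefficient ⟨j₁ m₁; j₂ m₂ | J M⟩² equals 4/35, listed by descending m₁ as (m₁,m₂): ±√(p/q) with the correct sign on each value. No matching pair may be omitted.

(-1,-1/2): −√(4/35)

Admissible pairs with m₁+m₂ = M = -3/2: (-3,3/2), (-2,1/2), (-1,-1/2), (0,-3/2)
  (m₁,m₂)=(0,-3/2): CG² = 1/35, CG = +√(1/35)
  (m₁,m₂)=(-1,-1/2): CG² = 4/35, CG = −√(4/35)   ← matches the target
  (m₁,m₂)=(-2,1/2): CG² = 2/7, CG = +√(2/7)
  (m₁,m₂)=(-3,3/2): CG² = 4/7, CG = −√(4/7)
Pairs with CG² = 4/35: (-1,-1/2): −√(4/35)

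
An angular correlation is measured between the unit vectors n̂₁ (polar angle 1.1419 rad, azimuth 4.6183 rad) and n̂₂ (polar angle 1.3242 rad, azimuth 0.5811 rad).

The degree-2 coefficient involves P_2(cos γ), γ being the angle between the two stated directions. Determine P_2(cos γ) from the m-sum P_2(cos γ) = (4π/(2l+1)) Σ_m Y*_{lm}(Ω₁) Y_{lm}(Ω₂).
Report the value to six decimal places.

Summing Y*_{l m}(θ₁,φ₁)·Y_{l m}(θ₂,φ₂) over m ∈ [−2, 2]; prefactor 4π/(2·2+1) = 2.513274:
  m=-2: (-0.313830, 0.059763) × (0.144330, -0.333354) = (-0.025373, 0.113242)  (running Σ = (-0.025373, 0.113242))
  m=-1: (-0.027450, -0.290886) × (0.152860, -0.100390) = (-0.033398, -0.041709)  (running Σ = (-0.058771, 0.071533))
  m=0: (-0.151755, -0.000000) × (-0.259012, 0.000000) = (0.039306, 0.000000)  (running Σ = (-0.019465, 0.071533))
  m=1: (0.027450, -0.290886) × (-0.152860, -0.100390) = (-0.033398, 0.041709)  (running Σ = (-0.052862, 0.113242))
  m=2: (-0.313830, -0.059763) × (0.144330, 0.333354) = (-0.025373, -0.113242)  (running Σ = (-0.078235, 0.000000))
Σ over m = (-0.078235, 0.000000); ×(4π/5) → (-0.196627, 0.000000). Real part: -0.196627

-0.196627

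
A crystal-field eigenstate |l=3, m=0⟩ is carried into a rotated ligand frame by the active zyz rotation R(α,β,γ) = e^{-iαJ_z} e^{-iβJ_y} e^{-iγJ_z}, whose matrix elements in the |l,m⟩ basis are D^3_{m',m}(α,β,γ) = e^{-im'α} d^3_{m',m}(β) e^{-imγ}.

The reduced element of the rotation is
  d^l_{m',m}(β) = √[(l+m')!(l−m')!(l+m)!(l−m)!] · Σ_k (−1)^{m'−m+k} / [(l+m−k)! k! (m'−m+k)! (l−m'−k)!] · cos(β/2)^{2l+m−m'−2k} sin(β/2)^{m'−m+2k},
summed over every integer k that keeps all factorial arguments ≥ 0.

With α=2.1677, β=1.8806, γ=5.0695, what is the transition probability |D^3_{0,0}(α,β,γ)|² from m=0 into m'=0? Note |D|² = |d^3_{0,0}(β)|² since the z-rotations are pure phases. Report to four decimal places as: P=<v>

P=0.1494

Split into d^3_{0,0}(β=1.8806) × two z-phases.
Half-angle: c=0.589546, s=0.807735. N=√(6·6·6·6)=36.000000
k∈{0,1,2,3} keeps every argument non-negative
  k=0: (−1)^0·36.0000/(36)·0.5895^6·0.8077^0 = +0.041986
  k=1: (−1)^1·36.0000/(4)·0.5895^4·0.8077^2 = -0.709333
  k=2: (−1)^2·36.0000/(4)·0.5895^2·0.8077^4 = +1.331537
  k=3: (−1)^3·36.0000/(36)·0.5895^0·0.8077^6 = -0.277724
d^3_{0,0}(1.8806) = +0.041986 -0.709333 +1.331537 -0.277724 = +0.386465
|D^3_{0,0}|² = |d^3_{0,0}(β)|² = (+0.386465)² = 0.149356 (the z-rotation phases have unit modulus)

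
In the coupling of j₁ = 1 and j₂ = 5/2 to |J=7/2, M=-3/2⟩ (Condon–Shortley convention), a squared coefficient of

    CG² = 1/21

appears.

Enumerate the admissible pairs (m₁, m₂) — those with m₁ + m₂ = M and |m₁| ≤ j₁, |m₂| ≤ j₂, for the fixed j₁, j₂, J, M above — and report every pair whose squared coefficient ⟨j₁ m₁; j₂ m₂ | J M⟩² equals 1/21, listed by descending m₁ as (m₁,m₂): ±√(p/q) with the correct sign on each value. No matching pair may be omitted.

Admissible pairs with m₁+m₂ = M = -3/2: (-1,-1/2), (0,-3/2), (1,-5/2)
  (m₁,m₂)=(1,-5/2): CG² = 1/21, CG = +√(1/21)   ← matches the target
  (m₁,m₂)=(0,-3/2): CG² = 10/21, CG = +√(10/21)
  (m₁,m₂)=(-1,-1/2): CG² = 10/21, CG = +√(10/21)
Pairs with CG² = 1/21: (1,-5/2): +√(1/21)

(1,-5/2): +√(1/21)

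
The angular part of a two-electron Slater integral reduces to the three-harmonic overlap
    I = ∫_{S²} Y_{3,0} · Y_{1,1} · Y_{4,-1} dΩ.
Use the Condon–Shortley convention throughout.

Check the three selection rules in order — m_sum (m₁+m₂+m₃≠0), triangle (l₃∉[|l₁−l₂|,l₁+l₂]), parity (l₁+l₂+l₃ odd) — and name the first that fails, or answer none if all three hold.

none

m₁+m₂+m₃ = 0 + 1 − 1 = 0  ✓
triangle: |3−1|=2 ≤ l₃=4 ≤ 3+1=4  ✓
parity: l₁+l₂+l₃ = 8 is even  ✓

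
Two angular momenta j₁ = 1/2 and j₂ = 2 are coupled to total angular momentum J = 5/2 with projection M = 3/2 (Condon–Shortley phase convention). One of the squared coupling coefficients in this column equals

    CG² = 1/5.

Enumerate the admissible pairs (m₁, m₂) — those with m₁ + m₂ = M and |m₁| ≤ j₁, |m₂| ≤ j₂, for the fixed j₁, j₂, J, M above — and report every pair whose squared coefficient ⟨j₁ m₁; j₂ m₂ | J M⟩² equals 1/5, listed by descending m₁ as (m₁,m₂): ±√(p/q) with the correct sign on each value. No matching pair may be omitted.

(-1/2,2): +√(1/5)

Admissible pairs with m₁+m₂ = M = 3/2: (-1/2,2), (1/2,1)
  (m₁,m₂)=(1/2,1): CG² = 4/5, CG = +√(4/5)
  (m₁,m₂)=(-1/2,2): CG² = 1/5, CG = +√(1/5)   ← matches the target
Pairs with CG² = 1/5: (-1/2,2): +√(1/5)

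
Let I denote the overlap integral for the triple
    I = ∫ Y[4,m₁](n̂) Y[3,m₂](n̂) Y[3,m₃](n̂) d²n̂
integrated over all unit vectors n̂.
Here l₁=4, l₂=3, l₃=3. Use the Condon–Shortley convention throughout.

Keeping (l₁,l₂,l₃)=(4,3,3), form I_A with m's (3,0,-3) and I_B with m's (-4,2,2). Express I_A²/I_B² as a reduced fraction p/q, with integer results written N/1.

9/10

Shared (l₁,l₂,l₃)=(4,3,3): N and (l;000)² cancel in I_A²/I_B².
A: Δ = 4!·4!·2!/11! = 1/34650; Racah Σ t=1..1: t=1:−1/288 = -1/288; ⇒ 3j(4 3 3; 3 0 -3)² = 1/22, sgn -1
B: Δ = 4!·4!·2!/11! = 1/34650; Racah Σ t=4..4: t=4:+1/576 = 1/576; ⇒ 3j(4 3 3; -4 2 2)² = 5/99, sgn -1
I_A²/I_B² = (1/22)/(5/99) = 9/10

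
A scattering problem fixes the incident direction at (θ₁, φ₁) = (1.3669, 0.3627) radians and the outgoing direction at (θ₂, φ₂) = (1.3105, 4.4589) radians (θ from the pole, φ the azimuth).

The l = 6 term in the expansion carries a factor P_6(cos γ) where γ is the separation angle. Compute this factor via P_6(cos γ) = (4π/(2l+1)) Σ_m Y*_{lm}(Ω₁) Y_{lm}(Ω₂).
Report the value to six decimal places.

Term-by-term m-sum for l=6 (normalisation 4π/13 = 0.966644):
  [-6]  conj(Y_{6,-6})(Ω₁) = -0.24247 + 0.35034j ; Y_{6,-6}(Ω₂) = -0.01960 - 0.39282j ; Δ = 0.14237 + 0.08838j
  [-5]  conj(Y_{6,-5})(Ω₁) = -0.07334 + 0.29624j ; Y_{6,-5}(Ω₂) = -0.34631 + 0.10840j ; Δ = -0.00671 - 0.11054j
  [-4]  conj(Y_{6,-4})(Ω₁) = -0.02156 - 0.17884j ; Y_{6,-4}(Ω₂) = -0.04462 - 0.07167j ; Δ = -0.01186 + 0.00953j
  [-3]  conj(Y_{6,-3})(Ω₁) = -0.14656 - 0.27967j ; Y_{6,-3}(Ω₂) = -0.23682 + 0.24894j ; Δ = 0.10433 + 0.02975j
  [-2]  conj(Y_{6,-2})(Ω₁) = 0.07419 + 0.06578j ; Y_{6,-2}(Ω₂) = 0.01263 + 0.00701j ; Δ = 0.00048 + 0.00135j
  [-1]  conj(Y_{6,-1})(Ω₁) = 0.29218 + 0.11088j ; Y_{6,-1}(Ω₂) = -0.08113 + 0.31319j ; Δ = -0.05843 + 0.08251j
  [+0]  conj(Y_{6,0})(Ω₁) = -0.07683 + 0.00000j ; Y_{6,0}(Ω₂) = 0.04069 + 0.00000j ; Δ = -0.00313 + 0.00000j
  [+1]  conj(Y_{6,1})(Ω₁) = -0.29218 + 0.11088j ; Y_{6,1}(Ω₂) = 0.08113 + 0.31319j ; Δ = -0.05843 - 0.08251j
  [+2]  conj(Y_{6,2})(Ω₁) = 0.07419 - 0.06578j ; Y_{6,2}(Ω₂) = 0.01263 - 0.00701j ; Δ = 0.00048 - 0.00135j
  [+3]  conj(Y_{6,3})(Ω₁) = 0.14656 - 0.27967j ; Y_{6,3}(Ω₂) = 0.23682 + 0.24894j ; Δ = 0.10433 - 0.02975j
  [+4]  conj(Y_{6,4})(Ω₁) = -0.02156 + 0.17884j ; Y_{6,4}(Ω₂) = -0.04462 + 0.07167j ; Δ = -0.01186 - 0.00953j
  [+5]  conj(Y_{6,5})(Ω₁) = 0.07334 + 0.29624j ; Y_{6,5}(Ω₂) = 0.34631 + 0.10840j ; Δ = -0.00671 + 0.11054j
  [+6]  conj(Y_{6,6})(Ω₁) = -0.24247 - 0.35034j ; Y_{6,6}(Ω₂) = -0.01960 + 0.39282j ; Δ = 0.14237 - 0.08838j
Total Σ_m = 0.33723 + 0.00000j. Multiply by 0.966644: 0.32598 + 0.00000j. P_6(cos γ) = 0.325983

0.325983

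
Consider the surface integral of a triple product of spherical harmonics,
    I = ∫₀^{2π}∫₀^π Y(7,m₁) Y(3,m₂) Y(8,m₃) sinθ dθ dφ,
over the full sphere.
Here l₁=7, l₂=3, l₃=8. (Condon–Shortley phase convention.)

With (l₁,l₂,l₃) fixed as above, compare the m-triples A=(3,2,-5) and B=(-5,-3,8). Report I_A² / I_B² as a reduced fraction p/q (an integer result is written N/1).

88/105

l's match ⇒ only the (l;m) 3-j factors differ between A and B.
A: triangle coeff Δ(7,3,8) = 1/5290740; Σ_t [1,2]: t=1:−1/52254720 t=2:+1/87091200 = -1/130636800; (3j)²=88/20349 [(7 3 8; 3 2 -5)], sign=+1
B: triangle coeff Δ(7,3,8) = 1/5290740; Σ_t [0,0]: t=0:+1/22992076800 = 1/22992076800; (3j)²=5/969 [(7 3 8; -5 -3 8)], sign=+1
I_A²/I_B² = (88/20349)/(5/969) = 88/105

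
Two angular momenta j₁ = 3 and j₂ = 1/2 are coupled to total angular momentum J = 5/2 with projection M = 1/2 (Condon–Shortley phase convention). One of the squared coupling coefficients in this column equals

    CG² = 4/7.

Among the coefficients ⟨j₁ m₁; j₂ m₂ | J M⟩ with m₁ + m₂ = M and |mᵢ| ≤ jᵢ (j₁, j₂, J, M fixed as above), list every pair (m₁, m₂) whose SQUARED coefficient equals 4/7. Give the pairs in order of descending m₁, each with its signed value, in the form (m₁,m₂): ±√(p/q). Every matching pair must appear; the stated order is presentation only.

Admissible pairs with m₁+m₂ = M = 1/2: (0,1/2), (1,-1/2)
  (m₁,m₂)=(1,-1/2): CG² = 4/7, CG = +√(4/7)   ← matches the target
  (m₁,m₂)=(0,1/2): CG² = 3/7, CG = −√(3/7)
Pairs with CG² = 4/7: (1,-1/2): +√(4/7)

(1,-1/2): +√(4/7)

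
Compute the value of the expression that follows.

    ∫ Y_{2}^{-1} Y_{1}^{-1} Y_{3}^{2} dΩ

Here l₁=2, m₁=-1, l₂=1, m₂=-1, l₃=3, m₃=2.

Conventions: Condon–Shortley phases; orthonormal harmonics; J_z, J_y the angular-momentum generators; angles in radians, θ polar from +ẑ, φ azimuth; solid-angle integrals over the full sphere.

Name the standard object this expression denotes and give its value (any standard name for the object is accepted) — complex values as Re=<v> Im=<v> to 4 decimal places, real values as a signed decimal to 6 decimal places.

Gaunt coefficient, +0.261169

This is a Gaunt coefficient — the integral of a triple product of spherical harmonics over the sphere.
Checks pass: Σm=0; 6 even; l₃=3∈[1,3].
(2·2+1)(2·1+1)(2·3+1) = 105
Δ: 0! 4! 2! / 7! → 1/105
sum: t=0:+1/4 = 1/4
3j²(2 1 3; 0 0 0) = Δ·Π!·Σ² = 3/35  (sign -1)
sum: t=0:+1/12 = 1/12
3j²(2 1 3; -1 -1 2) = Δ·Π!·Σ² = 2/21  (sign -1)
combine: 4πI² = 105·3/35·2/21 = 6/7
take √, sign +1: I = 0.26116903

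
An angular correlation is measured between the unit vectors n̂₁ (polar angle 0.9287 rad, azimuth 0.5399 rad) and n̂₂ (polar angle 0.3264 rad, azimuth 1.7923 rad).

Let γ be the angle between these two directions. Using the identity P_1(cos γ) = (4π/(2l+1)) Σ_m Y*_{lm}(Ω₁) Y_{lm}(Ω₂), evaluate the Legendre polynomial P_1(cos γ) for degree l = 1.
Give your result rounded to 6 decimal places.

0.647639

Summing Y*_{l m}(θ₁,φ₁)·Y_{l m}(θ₂,φ₂) over m ∈ [−1, 1]; prefactor 4π/(2·1+1) = 4.188790:
  m=-1: (0.23733 + 0.14223j) × (-0.02434 - 0.10807j) = 0.00959 - 0.02911j  (running Σ = 0.00959 - 0.02911j)
  m=0: (0.29261 + 0.00000j) × (0.46281 + 0.00000j) = 0.13542 + 0.00000j  (running Σ = 0.14502 - 0.02911j)
  m=1: (-0.23733 + 0.14223j) × (0.02434 - 0.10807j) = 0.00959 + 0.02911j  (running Σ = 0.15461 + 0.00000j)
Accumulated sum 0.15461 + 0.00000j; after 4π/(2l+1) scaling, 0.64764 + 0.00000j ⇒ P_1 = 0.647639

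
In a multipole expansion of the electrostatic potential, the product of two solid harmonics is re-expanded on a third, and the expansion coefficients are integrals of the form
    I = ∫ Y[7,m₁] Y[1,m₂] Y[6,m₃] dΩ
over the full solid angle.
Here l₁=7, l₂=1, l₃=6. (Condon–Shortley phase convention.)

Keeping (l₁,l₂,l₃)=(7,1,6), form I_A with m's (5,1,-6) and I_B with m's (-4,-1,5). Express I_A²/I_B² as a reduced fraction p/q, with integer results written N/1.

Same 7,1,6: normalisation and zero-m 3j drop out of the ratio.
A: Δ: 2! 12! 0! / 15! → 1/1365; sum: t=2:+1/958003200 = 1/958003200; 3j²(7 1 6; 5 1 -6) = Δ·Π!·Σ² = 1/1365  (sign +1)
B: Δ: 2! 12! 0! / 15! → 1/1365; sum: t=0:+1/79833600 = 1/79833600; 3j²(7 1 6; -4 -1 5) = Δ·Π!·Σ² = 1/455  (sign -1)
I_A²/I_B² = (1/1365)/(1/455) = 1/3

1/3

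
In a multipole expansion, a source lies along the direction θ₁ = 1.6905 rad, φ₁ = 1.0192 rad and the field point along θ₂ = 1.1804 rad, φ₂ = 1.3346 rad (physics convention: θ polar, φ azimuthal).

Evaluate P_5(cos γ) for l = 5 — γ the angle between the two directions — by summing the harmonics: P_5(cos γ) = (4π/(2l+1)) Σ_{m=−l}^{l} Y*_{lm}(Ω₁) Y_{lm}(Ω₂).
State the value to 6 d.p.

Term-by-term m-sum for l=5 (normalisation 4π/11 = 1.142397):
  [-5]  conj(Y_{5,-5})(Ω₁) = +0.167584-0.415218i ; Y_{5,-5}(Ω₂) = +0.290345-0.119285i ; Δ = -0.000872-0.140547i
  [-4]  conj(Y_{5,-4})(Ω₁) = +0.101104+0.137051i ; Y_{5,-4}(Ω₂) = +0.239336+0.331021i ; Δ = -0.021169+0.066269i
  [-3]  conj(Y_{5,-3})(Ω₁) = +0.294076-0.024758i ; Y_{5,-3}(Ω₂) = -0.054017+0.063024i ; Δ = -0.014325+0.019871i
  [-2]  conj(Y_{5,-2})(Ω₁) = -0.086077+0.170465i ; Y_{5,-2}(Ω₂) = +0.277759+0.141929i ; Δ = -0.048103+0.035131i
  [-1]  conj(Y_{5,-1})(Ω₁) = +0.134083+0.217914i ; Y_{5,-1}(Ω₂) = -0.040689+0.169052i ; Δ = -0.042294+0.013800i
  [+0]  conj(Y_{5,0})(Ω₁) = -0.195727-0.000000i ; Y_{5,0}(Ω₂) = +0.275216+0.000000i ; Δ = -0.053867-0.000000i
  [+1]  conj(Y_{5,1})(Ω₁) = -0.134083+0.217914i ; Y_{5,1}(Ω₂) = +0.040689+0.169052i ; Δ = -0.042294-0.013800i
  [+2]  conj(Y_{5,2})(Ω₁) = -0.086077-0.170465i ; Y_{5,2}(Ω₂) = +0.277759-0.141929i ; Δ = -0.048103-0.035131i
  [+3]  conj(Y_{5,3})(Ω₁) = -0.294076-0.024758i ; Y_{5,3}(Ω₂) = +0.054017+0.063024i ; Δ = -0.014325-0.019871i
  [+4]  conj(Y_{5,4})(Ω₁) = +0.101104-0.137051i ; Y_{5,4}(Ω₂) = +0.239336-0.331021i ; Δ = -0.021169-0.066269i
  [+5]  conj(Y_{5,5})(Ω₁) = -0.167584-0.415218i ; Y_{5,5}(Ω₂) = -0.290345-0.119285i ; Δ = -0.000872+0.140547i
Σ over m = -0.307392+0.000000i; ×(4π/11) → -0.351164+0.000000i. Real part: -0.351164

-0.351164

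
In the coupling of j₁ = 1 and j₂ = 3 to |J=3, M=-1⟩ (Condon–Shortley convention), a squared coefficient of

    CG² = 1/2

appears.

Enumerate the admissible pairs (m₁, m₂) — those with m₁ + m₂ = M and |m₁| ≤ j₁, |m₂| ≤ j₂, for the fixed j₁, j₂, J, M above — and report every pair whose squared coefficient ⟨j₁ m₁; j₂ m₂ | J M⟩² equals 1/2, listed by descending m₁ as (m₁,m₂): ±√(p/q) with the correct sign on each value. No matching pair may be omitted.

(-1,0): −√(1/2)

Admissible pairs with m₁+m₂ = M = -1: (-1,0), (0,-1), (1,-2)
  (m₁,m₂)=(1,-2): CG² = 5/12, CG = +√(5/12)
  (m₁,m₂)=(0,-1): CG² = 1/12, CG = +√(1/12)
  (m₁,m₂)=(-1,0): CG² = 1/2, CG = −√(1/2)   ← matches the target
Pairs with CG² = 1/2: (-1,0): −√(1/2)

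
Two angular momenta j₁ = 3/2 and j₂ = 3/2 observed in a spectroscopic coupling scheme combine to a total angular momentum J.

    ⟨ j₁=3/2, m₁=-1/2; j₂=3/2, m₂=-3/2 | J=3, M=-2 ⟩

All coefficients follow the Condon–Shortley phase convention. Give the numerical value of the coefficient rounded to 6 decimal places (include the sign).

+√(1/2) ≈ +0.707107

√[7·0!3!3!/7! · 1!2!0!3!1!5!] = √(72)
  +(−1)^0/∏(0,0,2,0,1,3)! = 1/12  (running 1/12)
⟨..|..⟩ = √(72)·(1/12) = +0.707107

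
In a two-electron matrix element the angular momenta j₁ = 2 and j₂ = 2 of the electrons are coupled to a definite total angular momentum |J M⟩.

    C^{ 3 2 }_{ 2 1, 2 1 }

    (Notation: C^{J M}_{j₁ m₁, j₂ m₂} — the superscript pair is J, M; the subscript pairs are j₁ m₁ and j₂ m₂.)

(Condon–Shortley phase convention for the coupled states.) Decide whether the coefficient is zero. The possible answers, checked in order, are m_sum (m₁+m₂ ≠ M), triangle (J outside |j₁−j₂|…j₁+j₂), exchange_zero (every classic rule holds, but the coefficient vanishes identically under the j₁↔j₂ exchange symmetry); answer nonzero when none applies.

m-sum: m₁+m₂ = 1+1 = 2, M = 2  ✓
triangle: |j₁−j₂| = 0 ≤ J = 3 ≤ j₁+j₂ = 4  ✓
exchange: j₁=j₂ and m₁=m₂, and (−1)^(j₁+j₂−J) = (−1)^1 = −1 forces ⟨j₁m₁;j₂m₂|JM⟩ = −⟨j₂m₂;j₁m₁|JM⟩ = −⟨j₁m₁;j₂m₂|JM⟩ ⇒ the coefficient vanishes identically
Racah sum check: Σ_k collapses to 0 ⇒ CG = 0

exchange_zero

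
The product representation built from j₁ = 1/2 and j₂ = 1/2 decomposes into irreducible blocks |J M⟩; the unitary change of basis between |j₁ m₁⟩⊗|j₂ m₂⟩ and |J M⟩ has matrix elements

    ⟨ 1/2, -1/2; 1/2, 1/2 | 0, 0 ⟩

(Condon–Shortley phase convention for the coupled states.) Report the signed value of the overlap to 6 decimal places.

−√(1/2) = -0.707107

triangle: 1!*0!*0!/2! = 1/2
(j±m)!: 0!*1!*1!*0!*0!*0! = 1
prefactor² = (2J+1)*Δ*N² = 1/2
  k=1: −1/(1!*0!*0!*0!*0!*0!) = -1
Σ = -1  ⇒  CG² = 1/2*(-1)² = 1/2
CG = −√(1/2) = -0.707107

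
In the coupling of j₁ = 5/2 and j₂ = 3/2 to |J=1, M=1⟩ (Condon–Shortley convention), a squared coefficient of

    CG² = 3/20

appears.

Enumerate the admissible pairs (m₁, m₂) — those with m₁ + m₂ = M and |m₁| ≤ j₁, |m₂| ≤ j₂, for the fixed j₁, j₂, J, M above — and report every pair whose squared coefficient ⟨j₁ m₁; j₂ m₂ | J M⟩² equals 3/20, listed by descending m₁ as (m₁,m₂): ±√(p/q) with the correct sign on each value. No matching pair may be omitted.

Admissible pairs with m₁+m₂ = M = 1: (-1/2,3/2), (1/2,1/2), (3/2,-1/2), (5/2,-3/2)
  (m₁,m₂)=(5/2,-3/2): CG² = 1/2, CG = +√(1/2)
  (m₁,m₂)=(3/2,-1/2): CG² = 3/10, CG = −√(3/10)
  (m₁,m₂)=(1/2,1/2): CG² = 3/20, CG = +√(3/20)   ← matches the target
  (m₁,m₂)=(-1/2,3/2): CG² = 1/20, CG = −√(1/20)
Pairs with CG² = 3/20: (1/2,1/2): +√(3/20)

(1/2,1/2): +√(3/20)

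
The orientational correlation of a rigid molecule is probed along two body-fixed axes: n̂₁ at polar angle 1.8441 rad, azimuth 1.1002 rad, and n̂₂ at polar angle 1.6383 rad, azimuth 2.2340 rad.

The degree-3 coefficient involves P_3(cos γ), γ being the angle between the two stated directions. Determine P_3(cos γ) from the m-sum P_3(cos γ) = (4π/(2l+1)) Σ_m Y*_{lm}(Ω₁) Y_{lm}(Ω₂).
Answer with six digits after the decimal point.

Expand P_3 via completeness: Σ_{m} conj(Y_{3,m}) at Ω₁ times Y_{3,m} at Ω₂ —
  m=-3: Y*=-0.36777 - 0.05898j  Y=0.37857 - 0.16852j  product -0.14916 + 0.03965j
  m=-2: Y*=0.15059 - 0.20671j  Y=0.01660 - 0.06658j  product -0.01126 - 0.01346j
  m=-1: Y*=-0.08970 - 0.17633j  Y=0.19400 + 0.24831j  product 0.02638 - 0.05648j
  m=+0: Y*=0.26549 + 0.00000j  Y=0.07494 + 0.00000j  product 0.01990 + 0.00000j
  m=+1: Y*=0.08970 - 0.17633j  Y=-0.19400 + 0.24831j  product 0.02638 + 0.05648j
  m=+2: Y*=0.15059 + 0.20671j  Y=0.01660 + 0.06658j  product -0.01126 + 0.01346j
  m=+3: Y*=0.36777 - 0.05898j  Y=-0.37857 - 0.16852j  product -0.14916 - 0.03965j
Accumulated sum -0.24819 + 0.00000j; after 4π/(2l+1) scaling, -0.44556 + 0.00000j ⇒ P_3 = -0.445555

-0.445555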